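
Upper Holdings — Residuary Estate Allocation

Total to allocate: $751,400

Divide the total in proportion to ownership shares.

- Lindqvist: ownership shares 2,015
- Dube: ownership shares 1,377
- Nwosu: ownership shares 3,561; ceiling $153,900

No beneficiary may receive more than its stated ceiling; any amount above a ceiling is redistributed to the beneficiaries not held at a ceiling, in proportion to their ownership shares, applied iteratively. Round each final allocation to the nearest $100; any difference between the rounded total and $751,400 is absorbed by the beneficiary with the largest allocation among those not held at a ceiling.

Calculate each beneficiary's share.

Lindqvist: $354,900; Dube: $242,600; Nwosu: $153,900

Total ownership shares = 6,953.
Unconstrained shares: Lindqvist 217,757.95; Dube 148,810.27; Nwosu 384,831.78.
Cap binds for Nwosu ($153,900); residual $597,500 reallocated over remaining ownership shares 3,392.
Remaining shares: Lindqvist 354,941.77 → $354,900; Dube 242,558.23 → $242,600.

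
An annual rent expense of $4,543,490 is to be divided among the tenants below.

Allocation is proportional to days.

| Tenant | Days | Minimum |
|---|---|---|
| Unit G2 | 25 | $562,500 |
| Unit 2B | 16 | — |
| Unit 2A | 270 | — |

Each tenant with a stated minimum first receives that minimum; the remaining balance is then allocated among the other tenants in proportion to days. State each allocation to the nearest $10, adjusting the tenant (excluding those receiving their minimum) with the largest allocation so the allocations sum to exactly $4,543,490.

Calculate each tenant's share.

Unit G2: $562,500 · Unit 2B: $222,710 · Unit 2A: $3,758,280

Fund the minimums — Unit G2 $562,500. Remaining pool $3,980,990.
Remaining pool split over remaining days 286: Unit 2B 222,712.73 → $222,710; Unit 2A 3,758,277.27 → $3,758,280.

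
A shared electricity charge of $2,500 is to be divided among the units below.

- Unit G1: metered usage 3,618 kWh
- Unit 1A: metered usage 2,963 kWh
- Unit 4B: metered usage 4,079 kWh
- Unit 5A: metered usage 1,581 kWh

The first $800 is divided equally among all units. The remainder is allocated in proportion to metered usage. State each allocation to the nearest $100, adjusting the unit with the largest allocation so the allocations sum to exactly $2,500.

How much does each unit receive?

Unit G1: $700 | Unit 1A: $600 | Unit 4B: $800 | Unit 5A: $400

First tranche $800 split equally: $200 each.
Remainder $1,700 by metered usage (total 12,241): Unit G1 502.46 → $500; Unit 1A 411.49 → $400; Unit 4B 566.48 → $600; Unit 5A 219.57 → $200.
Totals: Unit G1 $200 + $500 = $700; Unit 1A $200 + $400 = $600; Unit 4B $200 + $600 = $800; Unit 5A $200 + $200 = $400.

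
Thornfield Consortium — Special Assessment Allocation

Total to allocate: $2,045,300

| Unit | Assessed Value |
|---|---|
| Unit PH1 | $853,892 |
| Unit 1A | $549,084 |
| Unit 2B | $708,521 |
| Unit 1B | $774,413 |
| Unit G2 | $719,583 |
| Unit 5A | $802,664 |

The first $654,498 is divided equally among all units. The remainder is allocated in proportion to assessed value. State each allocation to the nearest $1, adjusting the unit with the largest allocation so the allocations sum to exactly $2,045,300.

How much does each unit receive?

Unit PH1: $378,491; Unit 1A: $282,323; Unit 2B: $332,626; Unit 1B: $353,415; Unit G2: $336,116; Unit 5A: $362,329

First tranche $654,498 split equally: $109,083 each.
Remainder $1,390,802 by assessed value (total 4,408,157): Unit PH1 269,408.44 → $269,408; Unit 1A 173,239.55 → $173,240; Unit 2B 223,542.95 → $223,543; Unit 1B 244,332.30 → $244,332; Unit G2 227,033.08 → $227,033; Unit 5A 253,245.68 → $253,246.
Totals: Unit PH1 $109,083 + $269,408 = $378,491; Unit 1A $109,083 + $173,240 = $282,323; Unit 2B $109,083 + $223,543 = $332,626; Unit 1B $109,083 + $244,332 = $353,415; Unit G2 $109,083 + $227,033 = $336,116; Unit 5A $109,083 + $253,246 = $362,329.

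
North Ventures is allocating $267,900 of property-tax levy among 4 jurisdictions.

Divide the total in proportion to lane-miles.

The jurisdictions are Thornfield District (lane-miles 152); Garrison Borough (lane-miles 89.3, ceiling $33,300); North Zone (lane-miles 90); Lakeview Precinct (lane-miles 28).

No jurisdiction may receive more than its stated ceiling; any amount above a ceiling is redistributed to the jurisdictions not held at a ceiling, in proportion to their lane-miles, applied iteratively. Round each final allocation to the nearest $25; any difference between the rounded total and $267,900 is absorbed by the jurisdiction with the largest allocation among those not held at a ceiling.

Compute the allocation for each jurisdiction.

Thornfield District: $132,075; Garrison Borough: $33,300; North Zone: $78,200; Lakeview Precinct: $24,325

Lane-miles total: 359.3.
Pro-rata shares before constraints: Thornfield District 113,333.70; Garrison Borough 66,583.55; North Zone 67,105.48; Lakeview Precinct 20,877.26.
Held at cap: Garrison Borough ($33,300); residual $234,600 reallocated over remaining lane-miles 270.
Remaining shares: Thornfield District 132,071.11 → $132,075; North Zone 78,200.00 → $78,200; Lakeview Precinct 24,328.89 → $24,325.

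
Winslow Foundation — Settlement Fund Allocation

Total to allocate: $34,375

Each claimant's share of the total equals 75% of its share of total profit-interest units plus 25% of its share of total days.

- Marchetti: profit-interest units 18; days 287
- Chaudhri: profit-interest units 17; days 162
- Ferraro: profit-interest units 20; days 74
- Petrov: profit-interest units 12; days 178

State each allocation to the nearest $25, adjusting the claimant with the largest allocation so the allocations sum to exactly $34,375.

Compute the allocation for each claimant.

Marchetti: $10,450; Chaudhri: $8,525; Ferraro: $8,600; Petrov: $6,800

Profit-interest units total 67; days total 701.
Composite weights (75% profit-interest units + 25% days): Marchetti 0.3038; Chaudhri 0.2481; Ferraro 0.2503; Petrov 0.1978.
Raw shares: Marchetti 10,444.72; Chaudhri 8,527.51; Ferraro 8,603.08; Petrov 6,799.69.
After rounding ($25): Marchetti $10,450; Chaudhri $8,525; Ferraro $8,600; Petrov $6,800. Sum = $34,375.
Sum already equals the total — no adjustment.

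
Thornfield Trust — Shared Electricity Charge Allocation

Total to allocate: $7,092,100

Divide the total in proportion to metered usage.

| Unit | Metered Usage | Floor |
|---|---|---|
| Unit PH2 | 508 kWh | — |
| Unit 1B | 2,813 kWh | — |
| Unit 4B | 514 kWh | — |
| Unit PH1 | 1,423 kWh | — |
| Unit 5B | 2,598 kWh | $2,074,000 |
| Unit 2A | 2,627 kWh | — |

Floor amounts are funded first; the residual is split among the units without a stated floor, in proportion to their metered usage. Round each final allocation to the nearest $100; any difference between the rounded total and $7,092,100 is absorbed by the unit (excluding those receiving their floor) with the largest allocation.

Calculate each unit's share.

Minimums first: Unit 5B $2,074,000. Balance $5,018,100.
Balance split over remaining metered usage 7,885: Unit PH2 323,296.74 → $323,300; Unit 1B 1,790,223.88 → $1,790,200; Unit 4B 327,115.21 → $327,100; Unit PH1 905,612.72 → $905,600; Unit 2A 1,671,851.45 → $1,671,900.

Unit PH2: $323,300 · Unit 1B: $1,790,200 · Unit 4B: $327,100 · Unit PH1: $905,600 · Unit 5B: $2,074,000 · Unit 2A: $1,671,900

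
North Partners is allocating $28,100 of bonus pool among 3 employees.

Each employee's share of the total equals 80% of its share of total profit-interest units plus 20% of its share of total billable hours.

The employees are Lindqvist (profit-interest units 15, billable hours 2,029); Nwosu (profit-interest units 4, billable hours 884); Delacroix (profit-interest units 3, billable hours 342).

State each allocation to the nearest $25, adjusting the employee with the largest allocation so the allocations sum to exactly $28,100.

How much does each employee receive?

Lindqvist: $18,825; Nwosu: $5,625; Delacroix: $3,650

Totals — profit-interest units 22, billable hours 3,255.
Combined weights (80% profit-interest units + 20% billable hours): Lindqvist 0.6701; Nwosu 0.1998; Delacroix 0.1301.
Raw shares: Lindqvist 18,830.49; Nwosu 5,613.56; Delacroix 3,655.94.
After rounding ($25): Lindqvist $18,825; Nwosu $5,625; Delacroix $3,650. Sum = $28,100.
No rounding difference to absorb.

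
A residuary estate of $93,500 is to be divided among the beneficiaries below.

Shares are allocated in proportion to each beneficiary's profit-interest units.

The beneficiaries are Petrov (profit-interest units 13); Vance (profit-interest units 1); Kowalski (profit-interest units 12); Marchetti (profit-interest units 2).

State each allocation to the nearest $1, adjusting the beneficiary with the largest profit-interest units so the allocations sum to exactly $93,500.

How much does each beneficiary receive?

Petrov: $43,411; Vance: $3,339; Kowalski: $40,071; Marchetti: $6,679

Sum of profit-interest units: 13 + 1 + 12 + 2 = 28.
Raw shares: Petrov 43,410.71; Vance 3,339.29; Kowalski 40,071.43; Marchetti 6,678.57.
After rounding ($1): Petrov $43,411; Vance $3,339; Kowalski $40,071; Marchetti $6,679. Sum = $93,500.
No rounding difference to absorb.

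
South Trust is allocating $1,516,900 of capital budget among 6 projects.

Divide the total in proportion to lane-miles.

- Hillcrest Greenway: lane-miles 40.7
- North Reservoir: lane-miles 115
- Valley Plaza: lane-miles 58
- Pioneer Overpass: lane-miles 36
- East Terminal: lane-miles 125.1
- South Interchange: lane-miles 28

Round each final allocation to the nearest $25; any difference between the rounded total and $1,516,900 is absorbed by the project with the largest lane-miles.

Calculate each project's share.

Combined lane-miles = 402.8.
Unrounded shares: Hillcrest Greenway 40.7/402.8 × $1,516,900 = 153,271.67; North Reservoir 115/402.8 × $1,516,900 = 433,077.21; Valley Plaza 58/402.8 × $1,516,900 = 218,421.55; Pioneer Overpass 36/402.8 × $1,516,900 = 135,572.00; East Terminal 125.1/402.8 × $1,516,900 = 471,112.69; South Interchange 28/402.8 × $1,516,900 = 105,444.89.
After rounding ($25): Hillcrest Greenway $153,275; North Reservoir $433,075; Valley Plaza $218,425; Pioneer Overpass $135,575; East Terminal $471,125; South Interchange $105,450. Sum = $1,516,925.
Difference $1,516,900 − $1,516,925 = −$25 applied to largest lane-miles (East Terminal): East Terminal becomes $471,100.

Hillcrest Greenway: $153,275 | North Reservoir: $433,075 | Valley Plaza: $218,425 | Pioneer Overpass: $135,575 | East Terminal: $471,100 | South Interchange: $105,450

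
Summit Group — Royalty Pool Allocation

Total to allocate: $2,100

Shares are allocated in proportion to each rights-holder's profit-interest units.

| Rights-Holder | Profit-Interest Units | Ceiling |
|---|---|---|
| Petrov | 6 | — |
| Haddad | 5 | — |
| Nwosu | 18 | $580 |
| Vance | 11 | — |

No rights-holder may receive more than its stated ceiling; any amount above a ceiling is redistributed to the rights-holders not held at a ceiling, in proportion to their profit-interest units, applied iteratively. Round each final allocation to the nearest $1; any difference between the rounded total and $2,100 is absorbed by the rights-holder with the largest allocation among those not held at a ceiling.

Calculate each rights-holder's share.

Profit-interest units total: 40.
Pro-rata shares before constraints: Petrov 315.00; Haddad 262.50; Nwosu 945.00; Vance 577.50.
Cap binds for Nwosu ($580); residual $1,520 reallocated over remaining profit-interest units 22.
Remaining shares: Petrov 414.55 → $415; Haddad 345.45 → $345; Vance 760.00 → $760.

Petrov: $415 · Haddad: $345 · Nwosu: $580 · Vance: $760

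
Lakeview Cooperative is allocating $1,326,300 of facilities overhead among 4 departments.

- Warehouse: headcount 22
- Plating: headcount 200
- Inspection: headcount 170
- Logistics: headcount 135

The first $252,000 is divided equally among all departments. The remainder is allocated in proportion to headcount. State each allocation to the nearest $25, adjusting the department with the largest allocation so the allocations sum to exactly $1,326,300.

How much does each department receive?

Equal tier: $252,000 ÷ 4 = $63,000 apiece.
Remainder $1,074,300 by headcount (total 527): Warehouse 44,847.44 → $44,850; Plating 407,703.98 → $407,700; Inspection 346,548.39 → $346,550; Logistics 275,200.19 → $275,200.
Totals: Warehouse $63,000 + $44,850 = $107,850; Plating $63,000 + $407,700 = $470,700; Inspection $63,000 + $346,550 = $409,550; Logistics $63,000 + $275,200 = $338,200.

Warehouse: $107,850 · Plating: $470,700 · Inspection: $409,550 · Logistics: $338,200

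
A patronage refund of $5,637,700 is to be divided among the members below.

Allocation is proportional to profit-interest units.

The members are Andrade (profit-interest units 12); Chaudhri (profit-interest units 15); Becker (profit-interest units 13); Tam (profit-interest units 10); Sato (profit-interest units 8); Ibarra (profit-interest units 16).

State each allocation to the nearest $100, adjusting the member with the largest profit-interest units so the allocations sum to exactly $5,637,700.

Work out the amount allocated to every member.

Sum of profit-interest units: 12 + 15 + 13 + 10 + 8 + 16 = 74.
Pro-rata amounts: Andrade 914,221.62; Chaudhri 1,142,777.03; Becker 990,406.76; Tam 761,851.35; Sato 609,481.08; Ibarra 1,218,962.16.
At nearest $100: Andrade $914,200; Chaudhri $1,142,800; Becker $990,400; Tam $761,900; Sato $609,500; Ibarra $1,219,000. Sum = $5,637,800.
Difference $5,637,700 − $5,637,800 = −$100 applied to largest profit-interest units (Ibarra): Ibarra becomes $1,218,900.

Andrade: $914,200 · Chaudhri: $1,142,800 · Becker: $990,400 · Tam: $761,900 · Sato: $609,500 · Ibarra: $1,218,900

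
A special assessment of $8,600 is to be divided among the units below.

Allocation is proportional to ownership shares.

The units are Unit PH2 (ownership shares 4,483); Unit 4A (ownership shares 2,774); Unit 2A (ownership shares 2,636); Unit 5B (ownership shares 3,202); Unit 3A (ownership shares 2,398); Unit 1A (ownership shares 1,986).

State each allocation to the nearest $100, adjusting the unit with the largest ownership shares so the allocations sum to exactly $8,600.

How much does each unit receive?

Unit PH2: $2,100 | Unit 4A: $1,400 | Unit 2A: $1,300 | Unit 5B: $1,600 | Unit 3A: $1,200 | Unit 1A: $1,000

Total ownership shares = 17,479.
Pro-rata amounts: Unit PH2 4,483/17,479 × $8,600 = 2,205.72; Unit 4A 2,774/17,479 × $8,600 = 1,364.86; Unit 2A 2,636/17,479 × $8,600 = 1,296.96; Unit 5B 3,202/17,479 × $8,600 = 1,575.44; Unit 3A 2,398/17,479 × $8,600 = 1,179.86; Unit 1A 1,986/17,479 × $8,600 = 977.15.
After rounding ($100): Unit PH2 $2,200; Unit 4A $1,400; Unit 2A $1,300; Unit 5B $1,600; Unit 3A $1,200; Unit 1A $1,000. Sum = $8,700.
Difference $8,600 − $8,700 = −$100 applied to largest ownership shares (Unit PH2): Unit PH2 becomes $2,100.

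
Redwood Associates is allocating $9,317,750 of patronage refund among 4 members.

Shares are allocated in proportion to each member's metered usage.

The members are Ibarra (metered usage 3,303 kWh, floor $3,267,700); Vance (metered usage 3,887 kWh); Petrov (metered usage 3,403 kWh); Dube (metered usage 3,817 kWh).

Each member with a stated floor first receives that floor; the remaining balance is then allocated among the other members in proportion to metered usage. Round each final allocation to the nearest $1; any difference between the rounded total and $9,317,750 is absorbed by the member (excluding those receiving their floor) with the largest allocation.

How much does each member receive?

Guaranteed amounts: Ibarra $3,267,700. Residual $6,050,050.
Residual split over remaining metered usage 11,107: Vance 2,117,272.38 → $2,117,272; Petrov 1,853,634.66 → $1,853,635; Dube 2,079,142.96 → $2,079,143.

Ibarra: $3,267,700 · Vance: $2,117,272 · Petrov: $1,853,635 · Dube: $2,079,143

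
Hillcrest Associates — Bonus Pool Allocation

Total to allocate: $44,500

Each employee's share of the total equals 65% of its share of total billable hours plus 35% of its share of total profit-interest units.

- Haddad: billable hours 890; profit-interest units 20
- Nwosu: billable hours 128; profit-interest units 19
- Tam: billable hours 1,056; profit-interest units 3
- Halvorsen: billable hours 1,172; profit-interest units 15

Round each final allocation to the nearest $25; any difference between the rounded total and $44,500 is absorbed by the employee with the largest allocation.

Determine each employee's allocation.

Haddad: $13,400 | Nwosu: $6,325 | Tam: $10,225 | Halvorsen: $14,550

Totals — billable hours 3,246, profit-interest units 57.
Combined weights (65% billable hours + 35% profit-interest units): Haddad 0.3010; Nwosu 0.1423; Tam 0.2299; Halvorsen 0.3268.
Proportional shares: Haddad 13,395.67; Nwosu 6,332.27; Tam 10,229.72; Halvorsen 14,542.34.
Rounded to nearest $25: Haddad $13,400; Nwosu $6,325; Tam $10,225; Halvorsen $14,550. Sum = $44,500.
Sum already equals the total — no adjustment.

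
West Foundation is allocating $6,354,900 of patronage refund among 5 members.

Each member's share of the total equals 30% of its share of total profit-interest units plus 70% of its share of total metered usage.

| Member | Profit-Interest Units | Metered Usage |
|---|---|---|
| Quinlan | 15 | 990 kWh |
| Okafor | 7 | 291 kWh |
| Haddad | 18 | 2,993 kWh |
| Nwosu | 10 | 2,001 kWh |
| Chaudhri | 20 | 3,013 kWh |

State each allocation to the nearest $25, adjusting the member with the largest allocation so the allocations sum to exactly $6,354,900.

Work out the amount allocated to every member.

Quinlan: $882,675 · Okafor: $330,025 · Haddad: $1,923,725 · Nwosu: $1,230,725 · Chaudhri: $1,987,750

Profit-interest units total 70; metered usage total 9,288.
Composite weights (30% profit-interest units + 70% metered usage): Quinlan 0.1389; Okafor 0.0519; Haddad 0.3027; Nwosu 0.1937; Chaudhri 0.3128.
Proportional shares: Quinlan 882,683.65; Okafor 330,019.65; Haddad 1,923,713.93; Nwosu 1,230,719.40; Chaudhri 1,987,763.38.
At nearest $25: Quinlan $882,675; Okafor $330,025; Haddad $1,923,725; Nwosu $1,230,725; Chaudhri $1,987,775. Sum = $6,354,925.
Difference $6,354,900 − $6,354,925 = −$25 applied to largest allocation (Chaudhri): Chaudhri becomes $1,987,750.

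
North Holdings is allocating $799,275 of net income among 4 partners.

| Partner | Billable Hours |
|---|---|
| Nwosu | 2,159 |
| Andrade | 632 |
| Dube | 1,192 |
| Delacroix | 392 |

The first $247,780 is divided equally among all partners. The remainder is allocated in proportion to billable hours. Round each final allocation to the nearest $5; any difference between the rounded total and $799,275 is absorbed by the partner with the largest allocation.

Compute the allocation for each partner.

Equal tier: $247,780 ÷ 4 = $61,945 apiece.
Remainder $551,495 by billable hours (total 4,375): Nwosu 272,154.90 → $272,155; Andrade 79,667.39 → $79,665; Dube 150,258.75 → $150,260; Delacroix 49,413.95 → $49,415.
Totals: Nwosu $61,945 + $272,155 = $334,100; Andrade $61,945 + $79,665 = $141,610; Dube $61,945 + $150,260 = $212,205; Delacroix $61,945 + $49,415 = $111,360.

Nwosu: $334,100 | Andrade: $141,610 | Dube: $212,205 | Delacroix: $111,360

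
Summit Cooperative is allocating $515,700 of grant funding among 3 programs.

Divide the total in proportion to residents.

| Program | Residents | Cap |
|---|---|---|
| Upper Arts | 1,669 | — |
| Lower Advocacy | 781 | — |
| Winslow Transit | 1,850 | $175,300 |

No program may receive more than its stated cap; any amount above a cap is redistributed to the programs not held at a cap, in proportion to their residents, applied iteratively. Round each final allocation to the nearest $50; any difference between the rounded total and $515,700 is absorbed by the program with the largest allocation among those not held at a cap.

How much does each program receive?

Sum of residents: 4,300.
Pro-rata shares before constraints: Upper Arts 200,163.56; Lower Advocacy 93,665.51; Winslow Transit 221,870.93.
Held at cap: Winslow Transit ($175,300); remaining pool $340,400 reallocated over remaining residents 2,450.
Redistributed shares: Upper Arts 231,888.82 → $231,900; Lower Advocacy 108,511.18 → $108,500.

Upper Arts: $231,900 · Lower Advocacy: $108,500 · Winslow Transit: $175,300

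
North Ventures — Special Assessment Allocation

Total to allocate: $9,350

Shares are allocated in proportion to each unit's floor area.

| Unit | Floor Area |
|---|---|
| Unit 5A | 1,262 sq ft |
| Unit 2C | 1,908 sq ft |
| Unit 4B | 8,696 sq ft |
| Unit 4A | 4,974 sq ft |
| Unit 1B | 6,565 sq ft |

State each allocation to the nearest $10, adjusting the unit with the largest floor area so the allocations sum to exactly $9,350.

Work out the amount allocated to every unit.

Unit 5A: $500; Unit 2C: $760; Unit 4B: $3,480; Unit 4A: $1,990; Unit 1B: $2,620

Sum of floor area: 1,262 + 1,908 + 8,696 + 4,974 + 6,565 = 23,405.
Unrounded shares: Unit 5A 504.15; Unit 2C 762.22; Unit 4B 3,473.94; Unit 4A 1,987.05; Unit 1B 2,622.63.
After rounding ($10): Unit 5A $500; Unit 2C $760; Unit 4B $3,470; Unit 4A $1,990; Unit 1B $2,620. Sum = $9,340.
Difference $9,350 − $9,340 = +$10 applied to largest floor area (Unit 4B): Unit 4B becomes $3,480.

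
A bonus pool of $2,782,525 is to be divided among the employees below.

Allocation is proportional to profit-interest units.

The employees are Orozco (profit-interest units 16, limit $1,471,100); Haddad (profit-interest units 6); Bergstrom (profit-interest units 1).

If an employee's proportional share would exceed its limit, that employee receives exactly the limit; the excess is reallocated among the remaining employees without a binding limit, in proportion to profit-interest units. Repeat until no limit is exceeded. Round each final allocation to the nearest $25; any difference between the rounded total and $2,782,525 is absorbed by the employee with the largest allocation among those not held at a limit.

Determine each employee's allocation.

Sum of profit-interest units: 23.
Unconstrained shares: Orozco 1,935,669.57; Haddad 725,876.09; Bergstrom 120,979.35.
Capped: Orozco ($1,471,100); remaining pool $1,311,425 reallocated over remaining profit-interest units 7.
Remaining shares: Haddad 1,124,078.57 → $1,124,075; Bergstrom 187,346.43 → $187,350.

Orozco: $1,471,100; Haddad: $1,124,075; Bergstrom: $187,350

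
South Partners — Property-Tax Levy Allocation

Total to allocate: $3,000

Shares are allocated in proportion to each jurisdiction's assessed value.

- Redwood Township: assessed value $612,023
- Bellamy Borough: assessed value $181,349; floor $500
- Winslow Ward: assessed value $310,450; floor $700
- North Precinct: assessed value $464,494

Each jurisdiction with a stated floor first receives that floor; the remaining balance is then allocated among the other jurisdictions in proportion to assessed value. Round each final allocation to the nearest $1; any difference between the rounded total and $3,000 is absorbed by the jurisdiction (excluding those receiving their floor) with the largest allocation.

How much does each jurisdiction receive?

Guaranteed amounts: Bellamy Borough $500; Winslow Ward $700. Residual $1,800.
Residual split over remaining assessed value 1,076,517: Redwood Township 1,023.34 → $1,023; North Precinct 776.66 → $777.

Redwood Township: $1,023 · Bellamy Borough: $500 · Winslow Ward: $700 · North Precinct: $777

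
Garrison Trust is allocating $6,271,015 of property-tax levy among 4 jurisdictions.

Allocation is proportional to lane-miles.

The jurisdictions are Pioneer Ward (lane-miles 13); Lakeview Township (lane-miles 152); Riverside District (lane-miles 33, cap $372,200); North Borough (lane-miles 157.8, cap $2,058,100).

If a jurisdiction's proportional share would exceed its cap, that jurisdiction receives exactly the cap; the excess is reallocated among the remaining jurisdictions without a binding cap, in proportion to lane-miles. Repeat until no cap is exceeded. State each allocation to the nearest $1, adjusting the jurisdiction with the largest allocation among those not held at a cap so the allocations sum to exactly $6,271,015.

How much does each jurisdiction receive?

Combined lane-miles = 355.8.
Pro-rata shares before constraints: Pioneer Ward 229,126.46; Lakeview Township 2,679,017.09; Riverside District 581,628.71; North Borough 2,781,242.74.
Cap binds for Riverside District ($372,200), North Borough ($2,058,100); residual $3,840,715 reallocated over remaining lane-miles 165.
Redistributed shares: Pioneer Ward 302,601.79 → $302,602; Lakeview Township 3,538,113.21 → $3,538,113.

Pioneer Ward: $302,602 | Lakeview Township: $3,538,113 | Riverside District: $372,200 | North Borough: $2,058,100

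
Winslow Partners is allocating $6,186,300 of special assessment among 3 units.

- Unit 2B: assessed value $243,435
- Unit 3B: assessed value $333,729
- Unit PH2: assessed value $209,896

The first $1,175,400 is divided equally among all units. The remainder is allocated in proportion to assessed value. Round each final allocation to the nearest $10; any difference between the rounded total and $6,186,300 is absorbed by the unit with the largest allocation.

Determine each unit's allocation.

Unit 2B: $1,941,650 · Unit 3B: $2,516,530 · Unit PH2: $1,728,120

$1,175,400 shared equally gives $391,800 per unit.
Remainder $5,010,900 by assessed value (total 787,060): Unit 2B 1,549,854.45 → $1,549,850; Unit 3B 2,124,720.66 → $2,124,720; Unit PH2 1,336,324.89 → $1,336,320.
Rounding difference +$10 on remainder applied to Unit 3B.
Totals: Unit 2B $391,800 + $1,549,850 = $1,941,650; Unit 3B $391,800 + $2,124,730 = $2,516,530; Unit PH2 $391,800 + $1,336,320 = $1,728,120.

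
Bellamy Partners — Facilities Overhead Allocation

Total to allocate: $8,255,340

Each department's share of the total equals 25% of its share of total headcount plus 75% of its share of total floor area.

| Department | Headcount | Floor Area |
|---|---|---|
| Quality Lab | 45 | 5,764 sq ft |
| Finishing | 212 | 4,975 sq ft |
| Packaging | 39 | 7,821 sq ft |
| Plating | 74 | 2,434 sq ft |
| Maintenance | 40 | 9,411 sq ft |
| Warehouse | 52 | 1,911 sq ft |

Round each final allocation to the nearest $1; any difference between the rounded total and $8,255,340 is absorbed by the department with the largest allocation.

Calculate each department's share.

Totals — headcount 462, floor area 32,316.
Blended shares (25% headcount + 75% floor area): Quality Lab 0.1581; Finishing 0.2302; Packaging 0.2026; Plating 0.0965; Maintenance 0.2401; Warehouse 0.0725.
Proportional shares: Quality Lab 1,305,362.38; Finishing 1,900,214.13; Packaging 1,672,665.21; Plating 796,907.25; Maintenance 1,981,764.55; Warehouse 598,426.49.
After rounding ($1): Quality Lab $1,305,362; Finishing $1,900,214; Packaging $1,672,665; Plating $796,907; Maintenance $1,981,765; Warehouse $598,426. Sum = $8,255,339.
Difference $8,255,340 − $8,255,339 = +$1 applied to largest allocation (Maintenance): Maintenance becomes $1,981,766.

Quality Lab: $1,305,362; Finishing: $1,900,214; Packaging: $1,672,665; Plating: $796,907; Maintenance: $1,981,766; Warehouse: $598,426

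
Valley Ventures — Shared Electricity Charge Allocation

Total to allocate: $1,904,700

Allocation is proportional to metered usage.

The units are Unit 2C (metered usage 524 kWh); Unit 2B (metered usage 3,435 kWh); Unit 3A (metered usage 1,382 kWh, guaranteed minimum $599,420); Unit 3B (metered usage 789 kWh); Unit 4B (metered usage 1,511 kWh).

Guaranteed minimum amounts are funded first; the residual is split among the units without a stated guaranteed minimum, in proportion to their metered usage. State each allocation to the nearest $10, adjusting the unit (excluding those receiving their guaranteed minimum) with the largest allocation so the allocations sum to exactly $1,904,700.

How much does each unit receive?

Unit 2C: $109,280 · Unit 2B: $716,350 · Unit 3A: $599,420 · Unit 3B: $164,540 · Unit 4B: $315,110

Fund the minimums — Unit 3A $599,420. Residual $1,305,280.
Residual split over remaining metered usage 6,259: Unit 2C 109,277.32 → $109,280; Unit 2B 716,350.34 → $716,350; Unit 3B 164,541.61 → $164,540; Unit 4B 315,110.73 → $315,110.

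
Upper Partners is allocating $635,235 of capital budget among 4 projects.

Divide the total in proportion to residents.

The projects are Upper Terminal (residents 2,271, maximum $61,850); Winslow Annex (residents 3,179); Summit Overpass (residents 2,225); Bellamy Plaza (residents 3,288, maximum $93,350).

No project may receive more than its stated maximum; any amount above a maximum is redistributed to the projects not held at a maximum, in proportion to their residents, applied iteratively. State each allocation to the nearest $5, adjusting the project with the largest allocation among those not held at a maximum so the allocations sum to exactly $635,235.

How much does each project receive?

Upper Terminal: $61,850; Winslow Annex: $282,390; Summit Overpass: $197,645; Bellamy Plaza: $93,350

Combined residents = 10,963.
Unconstrained shares: Upper Terminal 131,589.77; Winslow Annex 184,202.51; Summit Overpass 128,924.37; Bellamy Plaza 190,518.35.
Capped: Upper Terminal ($61,850), Bellamy Plaza ($93,350); residual $480,035 reallocated over remaining residents 5,404.
Redistributed shares: Winslow Annex 282,389.21 → $282,390; Summit Overpass 197,645.79 → $197,645.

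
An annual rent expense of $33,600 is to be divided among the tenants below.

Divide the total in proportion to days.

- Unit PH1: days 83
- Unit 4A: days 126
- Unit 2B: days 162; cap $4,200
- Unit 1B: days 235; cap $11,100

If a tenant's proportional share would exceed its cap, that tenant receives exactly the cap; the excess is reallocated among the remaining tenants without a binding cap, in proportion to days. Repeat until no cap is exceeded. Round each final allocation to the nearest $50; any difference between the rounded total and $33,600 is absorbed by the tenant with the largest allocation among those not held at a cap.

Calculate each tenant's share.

Days total: 606.
Pro-rata shares before constraints: Unit PH1 4,601.98; Unit 4A 6,986.14; Unit 2B 8,982.18; Unit 1B 13,029.70.
Held at cap: Unit 2B ($4,200), Unit 1B ($11,100); balance $18,300 reallocated over remaining days 209.
Remaining shares: Unit PH1 7,267.46 → $7,250; Unit 4A 11,032.54 → $11,050.

Unit PH1: $7,250 | Unit 4A: $11,050 | Unit 2B: $4,200 | Unit 1B: $11,100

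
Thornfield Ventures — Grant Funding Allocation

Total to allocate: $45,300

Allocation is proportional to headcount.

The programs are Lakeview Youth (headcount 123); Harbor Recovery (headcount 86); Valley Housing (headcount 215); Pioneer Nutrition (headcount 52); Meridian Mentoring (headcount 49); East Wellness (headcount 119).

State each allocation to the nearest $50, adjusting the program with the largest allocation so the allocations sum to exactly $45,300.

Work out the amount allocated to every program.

Sum of headcount: 644.
Pro-rata amounts: Lakeview Youth 123/644 × $45,300 = 8,652.02; Harbor Recovery 86/644 × $45,300 = 6,049.38; Valley Housing 215/644 × $45,300 = 15,123.45; Pioneer Nutrition 52/644 × $45,300 = 3,657.76; Meridian Mentoring 49/644 × $45,300 = 3,446.74; East Wellness 119/644 × $45,300 = 8,370.65.
After rounding ($50): Lakeview Youth $8,650; Harbor Recovery $6,050; Valley Housing $15,100; Pioneer Nutrition $3,650; Meridian Mentoring $3,450; East Wellness $8,350. Sum = $45,250.
Difference $45,300 − $45,250 = +$50 applied to largest allocation (Valley Housing): Valley Housing becomes $15,150.

Lakeview Youth: $8,650 · Harbor Recovery: $6,050 · Valley Housing: $15,150 · Pioneer Nutrition: $3,650 · Meridian Mentoring: $3,450 · East Wellness: $8,350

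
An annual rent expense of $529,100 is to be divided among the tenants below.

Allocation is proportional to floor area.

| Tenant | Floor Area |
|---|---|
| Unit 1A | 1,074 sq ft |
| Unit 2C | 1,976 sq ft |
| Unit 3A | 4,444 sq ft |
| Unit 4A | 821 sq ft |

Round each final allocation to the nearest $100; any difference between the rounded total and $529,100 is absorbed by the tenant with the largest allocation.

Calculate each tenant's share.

Total floor area = 8,315.
Proportional shares: Unit 1A 1,074/8,315 × $529,100 = 68,340.76; Unit 2C 1,976/8,315 × $529,100 = 125,736.81; Unit 3A 4,444/8,315 × $529,100 = 282,780.57; Unit 4A 821/8,315 × $529,100 = 52,241.86.
After rounding ($100): Unit 1A $68,300; Unit 2C $125,700; Unit 3A $282,800; Unit 4A $52,200. Sum = $529,000.
Difference $529,100 − $529,000 = +$100 applied to largest allocation (Unit 3A): Unit 3A becomes $282,900.

Unit 1A: $68,300; Unit 2C: $125,700; Unit 3A: $282,900; Unit 4A: $52,200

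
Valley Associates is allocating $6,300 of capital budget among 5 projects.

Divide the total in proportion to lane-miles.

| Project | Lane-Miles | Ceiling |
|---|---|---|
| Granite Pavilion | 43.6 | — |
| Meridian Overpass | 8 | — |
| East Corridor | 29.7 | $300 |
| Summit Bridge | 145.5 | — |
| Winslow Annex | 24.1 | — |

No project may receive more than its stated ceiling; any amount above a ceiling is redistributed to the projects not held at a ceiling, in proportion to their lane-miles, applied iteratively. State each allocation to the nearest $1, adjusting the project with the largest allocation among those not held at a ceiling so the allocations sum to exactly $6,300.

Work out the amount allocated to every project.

Granite Pavilion: $1,183; Meridian Overpass: $217; East Corridor: $300; Summit Bridge: $3,946; Winslow Annex: $654

Combined lane-miles = 250.9.
Unconstrained shares: Granite Pavilion 1,094.78; Meridian Overpass 200.88; East Corridor 745.76; Summit Bridge 3,653.45; Winslow Annex 605.14.
Cap binds for East Corridor ($300); balance $6,000 reallocated over remaining lane-miles 221.2.
Shares after redistribution: Granite Pavilion 1,182.64 → $1,183; Meridian Overpass 217.00 → $217; Summit Bridge 3,946.65 → $3,947; Winslow Annex 653.71 → $654.
Rounding difference −$1 applied to Summit Bridge → $3,946.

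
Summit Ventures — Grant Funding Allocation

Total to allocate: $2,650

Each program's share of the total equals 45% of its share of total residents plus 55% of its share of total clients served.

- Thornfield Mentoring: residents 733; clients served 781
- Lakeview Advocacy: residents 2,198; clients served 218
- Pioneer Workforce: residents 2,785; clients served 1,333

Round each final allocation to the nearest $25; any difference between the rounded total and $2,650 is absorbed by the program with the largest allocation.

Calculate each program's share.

Thornfield Mentoring: $650 | Lakeview Advocacy: $600 | Pioneer Workforce: $1,400

Totals — residents 5,716, clients served 2,332.
Combined weights (45% residents + 55% clients served): Thornfield Mentoring 0.2419; Lakeview Advocacy 0.2245; Pioneer Workforce 0.5336.
Pro-rata amounts: Thornfield Mentoring 641.05; Lakeview Advocacy 594.81; Pioneer Workforce 1,414.15.
Rounded to nearest $25: Thornfield Mentoring $650; Lakeview Advocacy $600; Pioneer Workforce $1,425. Sum = $2,675.
Difference $2,650 − $2,675 = −$25 applied to largest allocation (Pioneer Workforce): Pioneer Workforce becomes $1,400.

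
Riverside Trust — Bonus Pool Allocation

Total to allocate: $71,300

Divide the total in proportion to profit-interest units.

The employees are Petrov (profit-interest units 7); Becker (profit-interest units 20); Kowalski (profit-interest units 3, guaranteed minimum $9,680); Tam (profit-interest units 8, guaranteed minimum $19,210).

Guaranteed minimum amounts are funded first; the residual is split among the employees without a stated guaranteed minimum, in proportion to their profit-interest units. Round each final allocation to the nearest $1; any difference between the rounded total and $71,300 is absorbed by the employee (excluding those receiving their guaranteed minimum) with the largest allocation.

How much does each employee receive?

Fund the minimums — Kowalski $9,680; Tam $19,210. Remaining pool $42,410.
Remaining pool split over remaining profit-interest units 27: Petrov 10,995.19 → $10,995; Becker 31,414.81 → $31,415.

Petrov: $10,995 | Becker: $31,415 | Kowalski: $9,680 | Tam: $19,210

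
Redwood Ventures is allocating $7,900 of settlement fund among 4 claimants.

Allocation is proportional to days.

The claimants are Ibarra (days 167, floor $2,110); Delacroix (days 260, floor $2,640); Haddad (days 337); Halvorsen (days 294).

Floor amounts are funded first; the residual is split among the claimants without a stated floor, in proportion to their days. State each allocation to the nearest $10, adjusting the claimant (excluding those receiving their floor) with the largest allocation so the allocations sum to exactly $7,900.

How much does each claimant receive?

Ibarra: $2,110 | Delacroix: $2,640 | Haddad: $1,680 | Halvorsen: $1,470

Guaranteed amounts: Ibarra $2,110; Delacroix $2,640. Residual $3,150.
Residual split over remaining days 631: Haddad 1,682.33 → $1,680; Halvorsen 1,467.67 → $1,470.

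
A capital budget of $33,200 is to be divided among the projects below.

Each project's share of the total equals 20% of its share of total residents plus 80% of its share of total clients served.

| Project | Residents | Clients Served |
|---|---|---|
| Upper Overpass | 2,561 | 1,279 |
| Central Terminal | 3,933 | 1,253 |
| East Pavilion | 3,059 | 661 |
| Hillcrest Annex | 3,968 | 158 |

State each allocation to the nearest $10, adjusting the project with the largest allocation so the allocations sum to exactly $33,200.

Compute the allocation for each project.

Upper Overpass: $11,400; Central Terminal: $11,860; East Pavilion: $6,740; Hillcrest Annex: $3,200

Totals — residents 13,521, clients served 3,351.
Combined weights (20% residents + 80% clients served): Upper Overpass 0.3432; Central Terminal 0.3573; East Pavilion 0.2031; Hillcrest Annex 0.0964.
Proportional shares: Upper Overpass 11,395.02; Central Terminal 11,862.72; East Pavilion 6,741.32; Hillcrest Annex 3,200.94.
After rounding ($10): Upper Overpass $11,400; Central Terminal $11,860; East Pavilion $6,740; Hillcrest Annex $3,200. Sum = $33,200.
Rounded total matches; no reconciliation needed.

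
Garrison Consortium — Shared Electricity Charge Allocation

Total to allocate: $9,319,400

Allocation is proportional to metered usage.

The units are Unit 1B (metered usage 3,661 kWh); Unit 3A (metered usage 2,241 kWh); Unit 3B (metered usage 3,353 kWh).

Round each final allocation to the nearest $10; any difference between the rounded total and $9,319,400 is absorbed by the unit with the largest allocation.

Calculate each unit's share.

Sum of metered usage: 9,255.
Unrounded shares: Unit 1B 3,661/9,255 × $9,319,400 = 3,686,474.71; Unit 3A 2,241/9,255 × $9,319,400 = 2,256,593.78; Unit 3B 3,353/9,255 × $9,319,400 = 3,376,331.52.
Rounded to nearest $10: Unit 1B $3,686,470; Unit 3A $2,256,590; Unit 3B $3,376,330. Sum = $9,319,390.
Difference $9,319,400 − $9,319,390 = +$10 applied to largest allocation (Unit 1B): Unit 1B becomes $3,686,480.

Unit 1B: $3,686,480; Unit 3A: $2,256,590; Unit 3B: $3,376,330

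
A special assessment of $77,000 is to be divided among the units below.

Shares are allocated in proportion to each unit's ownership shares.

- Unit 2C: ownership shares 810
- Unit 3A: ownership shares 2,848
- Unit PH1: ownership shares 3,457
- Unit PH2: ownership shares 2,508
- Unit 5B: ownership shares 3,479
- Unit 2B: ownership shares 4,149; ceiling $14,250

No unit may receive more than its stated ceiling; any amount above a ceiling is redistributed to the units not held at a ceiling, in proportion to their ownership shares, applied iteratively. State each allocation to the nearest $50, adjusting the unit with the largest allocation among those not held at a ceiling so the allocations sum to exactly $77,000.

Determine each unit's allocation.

Unit 2C: $3,900 | Unit 3A: $13,650 | Unit PH1: $16,550 | Unit PH2: $12,000 | Unit 5B: $16,650 | Unit 2B: $14,250

Ownership shares total: 17,251.
Pro-rata shares before constraints: Unit 2C 3,615.44; Unit 3A 12,712.07; Unit PH1 15,430.35; Unit PH2 11,194.48; Unit 5B 15,528.55; Unit 2B 18,519.10.
Cap binds for Unit 2B ($14,250); remaining pool $62,750 reallocated over remaining ownership shares 13,102.
Remaining shares: Unit 2C 3,879.37 → $3,900; Unit 3A 13,640.05 → $13,650; Unit PH1 16,556.77 → $16,550; Unit PH2 12,011.68 → $12,000; Unit 5B 16,662.13 → $16,650.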